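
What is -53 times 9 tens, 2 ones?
Convert 9 tens, 2 ones (place-value notation) → 9×10 + 2 = 92 (decimal)
Compute -53 × 92 = -4876
-4876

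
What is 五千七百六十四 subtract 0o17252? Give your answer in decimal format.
Convert 五千七百六十四 (Chinese numeral) → 5×1000 + 7×100 + 6×10 + 4 = 5764 (decimal)
Convert 0o17252 (octal) → 1×4096 + 7×512 + 2×64 + 5×8 + 2 = 7850 (decimal)
Compute 5764 - 7850 = -2086
-2086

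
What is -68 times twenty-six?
Convert twenty-six (English words) → 26 (decimal)
Compute -68 × 26 = -1768
-1768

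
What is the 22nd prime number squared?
The 22nd prime number = 79
Compute 79² = 79 × 79 = 6241
6241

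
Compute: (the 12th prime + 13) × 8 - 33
Convert the 12th prime (prime index) → 37 (decimal)
Expression in decimal: (37 + 13) × 8 - 33
Parentheses first: 37 + 13 = 50
Multiply: 50 × 8 = 400
Subtract: 400 - 33 = 367
367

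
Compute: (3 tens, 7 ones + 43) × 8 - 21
Convert 3 tens, 7 ones (place-value notation) → 3×10 + 7 = 37 (decimal)
Expression in decimal: (37 + 43) × 8 - 21
Parentheses first: 37 + 43 = 80
Multiply: 80 × 8 = 640
Subtract: 640 - 21 = 619
619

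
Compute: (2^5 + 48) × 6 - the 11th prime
Convert 2^5 (power) → 32 (decimal)
Convert the 11th prime (prime index) → 31 (decimal)
Expression in decimal: (32 + 48) × 6 - 31
Parentheses first: 32 + 48 = 80
Multiply: 80 × 6 = 480
Subtract: 480 - 31 = 449
449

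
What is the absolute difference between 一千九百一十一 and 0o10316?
Convert 一千九百一十一 (Chinese numeral) → 1×1000 + 9×100 + 1×10 + 1 = 1911 (decimal)
Convert 0o10316 (octal) → 1×4096 + 3×64 + 1×8 + 6 = 4302 (decimal)
Compute |1911 - 4302| = 2391
2391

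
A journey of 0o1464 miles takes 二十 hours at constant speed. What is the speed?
Convert 0o1464 (octal) → 1×512 + 4×64 + 6×8 + 4 = 820 (decimal)
Convert 二十 (Chinese numeral) → 2×10 = 20 (decimal)
Compute 820 ÷ 20 = 41
41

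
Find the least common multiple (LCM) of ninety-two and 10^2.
Convert ninety-two (English words) → 92 (decimal)
Convert 10^2 (power) → 100 (decimal)
Compute lcm(92, 100) = 2300
2300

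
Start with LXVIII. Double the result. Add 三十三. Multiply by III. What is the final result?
Convert LXVIII (Roman numeral) → 50 + 10 + 5 + 1 + 1 + 1 = 68 (decimal)
Start: 68
68 × 2 = 136
Convert 三十三 (Chinese numeral) → 3×10 + 3 = 33 (decimal)
136 + 33 = 169
Convert III (Roman numeral) → 1 + 1 + 1 = 3 (decimal)
169 × 3 = 507
507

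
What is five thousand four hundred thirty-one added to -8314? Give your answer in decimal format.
Convert five thousand four hundred thirty-one (English words) → 5×1000 + 4×100 + 31 = 5431 (decimal)
Compute 5431 + -8314 = -2883
-2883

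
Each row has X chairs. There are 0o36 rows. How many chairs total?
Convert X (Roman numeral) → 10 (decimal)
Convert 0o36 (octal) → 3×8 + 6 = 30 (decimal)
Compute 10 × 30 = 300
300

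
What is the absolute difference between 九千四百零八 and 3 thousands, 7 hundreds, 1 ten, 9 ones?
Convert 九千四百零八 (Chinese numeral) → 9×1000 + 4×100 + 8 = 9408 (decimal)
Convert 3 thousands, 7 hundreds, 1 ten, 9 ones (place-value notation) → 3×1000 + 7×100 + 1×10 + 9 = 3719 (decimal)
Compute |9408 - 3719| = 5689
5689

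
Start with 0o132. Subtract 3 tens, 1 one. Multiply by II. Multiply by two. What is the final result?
Convert 0o132 (octal) → 1×64 + 3×8 + 2 = 90 (decimal)
Start: 90
Convert 3 tens, 1 one (place-value notation) → 3×10 + 1 = 31 (decimal)
90 - 31 = 59
Convert II (Roman numeral) → 1 + 1 = 2 (decimal)
59 × 2 = 118
Convert two (English words) → 2 (decimal)
118 × 2 = 236
236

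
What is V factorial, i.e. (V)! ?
Convert V (Roman numeral) → 5 (decimal)
Compute 5! = 120
120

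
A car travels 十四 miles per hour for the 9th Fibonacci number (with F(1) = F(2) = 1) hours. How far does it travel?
Convert 十四 (Chinese numeral) → 1×10 + 4 = 14 (decimal)
Convert the 9th Fibonacci number (with F(1) = F(2) = 1) (Fibonacci index) → 1, 1, 2, 3, 5, 8, 13, 21, 34 → 34 (decimal)
Compute 14 × 34 = 476
476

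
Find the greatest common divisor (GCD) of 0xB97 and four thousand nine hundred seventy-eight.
Convert 0xB97 (hexadecimal) → 11×256 + 9×16 + 7 = 2967 (decimal)
Convert four thousand nine hundred seventy-eight (English words) → 4×1000 + 9×100 + 78 = 4978 (decimal)
Compute gcd(2967, 4978) = 1
1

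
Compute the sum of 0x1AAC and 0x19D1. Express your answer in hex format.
Convert 0x1AAC (hexadecimal) → 1×4096 + 10×256 + 10×16 + 12 = 6828 (decimal)
Convert 0x19D1 (hexadecimal) → 1×4096 + 9×256 + 13×16 + 1 = 6609 (decimal)
Compute 6828 + 6609 = 13437
Convert 13437 (decimal) → 13437 = 3×4096 + 4×256 + 7×16 + 13 → 0x347D (hexadecimal)
0x347D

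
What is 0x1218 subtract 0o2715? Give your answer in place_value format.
Convert 0x1218 (hexadecimal) → 1×4096 + 2×256 + 1×16 + 8 = 4632 (decimal)
Convert 0o2715 (octal) → 2×512 + 7×64 + 1×8 + 5 = 1485 (decimal)
Compute 4632 - 1485 = 3147
Convert 3147 (decimal) → 3147 = 3×1000 + 1×100 + 4×10 + 7 → 3 thousands, 1 hundred, 4 tens, 7 ones (place-value notation)
3 thousands, 1 hundred, 4 tens, 7 ones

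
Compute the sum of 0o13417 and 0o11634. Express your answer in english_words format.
Convert 0o13417 (octal) → 1×4096 + 3×512 + 4×64 + 1×8 + 7 = 5903 (decimal)
Convert 0o11634 (octal) → 1×4096 + 1×512 + 6×64 + 3×8 + 4 = 5020 (decimal)
Compute 5903 + 5020 = 10923
Convert 10923 (decimal) → 10923 = 10×1000 + 9×100 + 23 → ten thousand nine hundred twenty-three (English words)
ten thousand nine hundred twenty-three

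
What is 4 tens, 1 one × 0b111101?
Convert 4 tens, 1 one (place-value notation) → 4×10 + 1 = 41 (decimal)
Convert 0b111101 (binary) → 32 + 16 + 8 + 4 + 1 = 61 (decimal)
Compute 41 × 61 = 2501
2501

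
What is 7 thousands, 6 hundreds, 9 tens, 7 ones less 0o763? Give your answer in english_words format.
Convert 7 thousands, 6 hundreds, 9 tens, 7 ones (place-value notation) → 7×1000 + 6×100 + 9×10 + 7 = 7697 (decimal)
Convert 0o763 (octal) → 7×64 + 6×8 + 3 = 499 (decimal)
Compute 7697 - 499 = 7198
Convert 7198 (decimal) → 7198 = 7×1000 + 1×100 + 98 → seven thousand one hundred ninety-eight (English words)
seven thousand one hundred ninety-eight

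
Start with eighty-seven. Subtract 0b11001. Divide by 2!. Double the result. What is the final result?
Convert eighty-seven (English words) → 87 (decimal)
Start: 87
Convert 0b11001 (binary) → 16 + 8 + 1 = 25 (decimal)
87 - 25 = 62
Convert 2! (factorial) → 2 (decimal)
62 ÷ 2 = 31
31 × 2 = 62
62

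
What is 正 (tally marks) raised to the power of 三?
Convert 正 (tally marks) → 5 (decimal)
Convert 三 (Chinese numeral) → 3 (decimal)
Compute 5 ^ 3 = 125
125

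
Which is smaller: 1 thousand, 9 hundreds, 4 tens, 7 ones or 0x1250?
Convert 1 thousand, 9 hundreds, 4 tens, 7 ones (place-value notation) → 1×1000 + 9×100 + 4×10 + 7 = 1947 (decimal)
Convert 0x1250 (hexadecimal) → 1×4096 + 2×256 + 5×16 = 4688 (decimal)
Compare 1947 vs 4688: smaller = 1947
1947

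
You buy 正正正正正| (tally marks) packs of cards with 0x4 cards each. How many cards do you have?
Convert 0x4 (hexadecimal) → 4 (decimal)
Convert 正正正正正| (tally marks) → 5 + 5 + 5 + 5 + 5 + 1 = 26 (decimal)
Compute 4 × 26 = 104
104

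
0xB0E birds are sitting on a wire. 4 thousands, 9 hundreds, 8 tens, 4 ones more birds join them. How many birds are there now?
Convert 0xB0E (hexadecimal) → 11×256 + 14 = 2830 (decimal)
Convert 4 thousands, 9 hundreds, 8 tens, 4 ones (place-value notation) → 4×1000 + 9×100 + 8×10 + 4 = 4984 (decimal)
Compute 2830 + 4984 = 7814
7814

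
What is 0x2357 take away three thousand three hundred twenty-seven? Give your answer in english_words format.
Convert 0x2357 (hexadecimal) → 2×4096 + 3×256 + 5×16 + 7 = 9047 (decimal)
Convert three thousand three hundred twenty-seven (English words) → 3×1000 + 3×100 + 27 = 3327 (decimal)
Compute 9047 - 3327 = 5720
Convert 5720 (decimal) → 5720 = 5×1000 + 7×100 + 20 → five thousand seven hundred twenty (English words)
five thousand seven hundred twenty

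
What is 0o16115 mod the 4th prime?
Convert 0o16115 (octal) → 1×4096 + 6×512 + 1×64 + 1×8 + 5 = 7245 (decimal)
Convert the 4th prime (prime index) → 7 (decimal)
Compute 7245 mod 7 = 0
0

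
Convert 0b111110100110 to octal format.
Convert 0b111110100110 (binary) → 2048 + 1024 + 512 + 256 + 128 + 32 + 4 + 2 = 4006 (decimal)
Convert 4006 (decimal) → 4006 = 7×512 + 6×64 + 4×8 + 6 → 0o7646 (octal)
0o7646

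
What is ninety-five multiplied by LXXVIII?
Convert ninety-five (English words) → 95 (decimal)
Convert LXXVIII (Roman numeral) → 50 + 10 + 10 + 5 + 1 + 1 + 1 = 78 (decimal)
Compute 95 × 78 = 7410
7410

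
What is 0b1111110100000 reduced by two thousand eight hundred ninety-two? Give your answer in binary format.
Convert 0b1111110100000 (binary) → 4096 + 2048 + 1024 + 512 + 256 + 128 + 32 = 8096 (decimal)
Convert two thousand eight hundred ninety-two (English words) → 2×1000 + 8×100 + 92 = 2892 (decimal)
Compute 8096 - 2892 = 5204
Convert 5204 (decimal) → 5204 = 4096 + 1024 + 64 + 16 + 4 → 0b1010001010100 (binary)
0b1010001010100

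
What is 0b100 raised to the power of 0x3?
Convert 0b100 (binary) → 4 (decimal)
Convert 0x3 (hexadecimal) → 3 (decimal)
Compute 4 ^ 3 = 64
64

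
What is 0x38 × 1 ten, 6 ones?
Convert 0x38 (hexadecimal) → 3×16 + 8 = 56 (decimal)
Convert 1 ten, 6 ones (place-value notation) → 1×10 + 6 = 16 (decimal)
Compute 56 × 16 = 896
896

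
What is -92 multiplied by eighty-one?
Convert eighty-one (English words) → 81 (decimal)
Compute -92 × 81 = -7452
-7452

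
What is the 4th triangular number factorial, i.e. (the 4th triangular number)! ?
Convert the 4th triangular number (triangular index) → 4×5/2 = 10 (decimal)
Compute 10! = 3628800
3628800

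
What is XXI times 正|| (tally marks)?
Convert XXI (Roman numeral) → 10 + 10 + 1 = 21 (decimal)
Convert 正|| (tally marks) → 5 + 2 = 7 (decimal)
Compute 21 × 7 = 147
147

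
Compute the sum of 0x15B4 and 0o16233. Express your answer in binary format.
Convert 0x15B4 (hexadecimal) → 1×4096 + 5×256 + 11×16 + 4 = 5556 (decimal)
Convert 0o16233 (octal) → 1×4096 + 6×512 + 2×64 + 3×8 + 3 = 7323 (decimal)
Compute 5556 + 7323 = 12879
Convert 12879 (decimal) → 12879 = 8192 + 4096 + 512 + 64 + 8 + 4 + 2 + 1 → 0b11001001001111 (binary)
0b11001001001111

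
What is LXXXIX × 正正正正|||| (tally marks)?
Convert LXXXIX (Roman numeral) → 50 + 10 + 10 + 10 + 9 = 89 (decimal)
Convert 正正正正|||| (tally marks) → 5 + 5 + 5 + 5 + 4 = 24 (decimal)
Compute 89 × 24 = 2136
2136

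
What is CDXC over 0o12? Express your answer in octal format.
Convert CDXC (Roman numeral) → 400 + 90 = 490 (decimal)
Convert 0o12 (octal) → 1×8 + 2 = 10 (decimal)
Compute 490 ÷ 10 = 49
Convert 49 (decimal) → 49 = 6×8 + 1 → 0o61 (octal)
0o61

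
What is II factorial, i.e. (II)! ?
Convert II (Roman numeral) → 1 + 1 = 2 (decimal)
Compute 2! = 2
2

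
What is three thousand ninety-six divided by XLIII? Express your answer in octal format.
Convert three thousand ninety-six (English words) → 3×1000 + 96 = 3096 (decimal)
Convert XLIII (Roman numeral) → 40 + 1 + 1 + 1 = 43 (decimal)
Compute 3096 ÷ 43 = 72
Convert 72 (decimal) → 72 = 1×64 + 1×8 → 0o110 (octal)
0o110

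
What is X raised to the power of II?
Convert X (Roman numeral) → 10 (decimal)
Convert II (Roman numeral) → 1 + 1 = 2 (decimal)
Compute 10 ^ 2 = 100
100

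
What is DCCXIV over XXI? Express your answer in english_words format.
Convert DCCXIV (Roman numeral) → 500 + 100 + 100 + 10 + 4 = 714 (decimal)
Convert XXI (Roman numeral) → 10 + 10 + 1 = 21 (decimal)
Compute 714 ÷ 21 = 34
Convert 34 (decimal) → thirty-four (English words)
thirty-four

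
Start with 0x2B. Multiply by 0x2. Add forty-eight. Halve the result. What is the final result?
Convert 0x2B (hexadecimal) → 2×16 + 11 = 43 (decimal)
Start: 43
Convert 0x2 (hexadecimal) → 2 (decimal)
43 × 2 = 86
Convert forty-eight (English words) → 48 (decimal)
86 + 48 = 134
134 ÷ 2 = 67
67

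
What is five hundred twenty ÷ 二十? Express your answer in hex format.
Convert five hundred twenty (English words) → 5×100 + 20 = 520 (decimal)
Convert 二十 (Chinese numeral) → 2×10 = 20 (decimal)
Compute 520 ÷ 20 = 26
Convert 26 (decimal) → 26 = 1×16 + 10 → 0x1A (hexadecimal)
0x1A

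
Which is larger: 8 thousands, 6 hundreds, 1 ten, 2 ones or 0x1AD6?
Convert 8 thousands, 6 hundreds, 1 ten, 2 ones (place-value notation) → 8×1000 + 6×100 + 1×10 + 2 = 8612 (decimal)
Convert 0x1AD6 (hexadecimal) → 1×4096 + 10×256 + 13×16 + 6 = 6870 (decimal)
Compare 8612 vs 6870: larger = 8612
8612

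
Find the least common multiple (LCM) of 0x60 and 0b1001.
Convert 0x60 (hexadecimal) → 6×16 = 96 (decimal)
Convert 0b1001 (binary) → 8 + 1 = 9 (decimal)
Compute lcm(96, 9) = 288
288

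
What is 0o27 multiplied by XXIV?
Convert 0o27 (octal) → 2×8 + 7 = 23 (decimal)
Convert XXIV (Roman numeral) → 10 + 10 + 4 = 24 (decimal)
Compute 23 × 24 = 552
552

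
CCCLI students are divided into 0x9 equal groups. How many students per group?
Convert CCCLI (Roman numeral) → 100 + 100 + 100 + 50 + 1 = 351 (decimal)
Convert 0x9 (hexadecimal) → 9 (decimal)
Compute 351 ÷ 9 = 39
39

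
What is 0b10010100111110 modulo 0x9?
Convert 0b10010100111110 (binary) → 8192 + 1024 + 256 + 32 + 16 + 8 + 4 + 2 = 9534 (decimal)
Convert 0x9 (hexadecimal) → 9 (decimal)
Compute 9534 mod 9 = 3
3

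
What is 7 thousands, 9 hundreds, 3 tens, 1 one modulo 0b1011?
Convert 7 thousands, 9 hundreds, 3 tens, 1 one (place-value notation) → 7×1000 + 9×100 + 3×10 + 1 = 7931 (decimal)
Convert 0b1011 (binary) → 8 + 2 + 1 = 11 (decimal)
Compute 7931 mod 11 = 0
0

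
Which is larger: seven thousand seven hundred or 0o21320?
Convert seven thousand seven hundred (English words) → 7×1000 + 7×100 = 7700 (decimal)
Convert 0o21320 (octal) → 2×4096 + 1×512 + 3×64 + 2×8 = 8912 (decimal)
Compare 7700 vs 8912: larger = 8912
8912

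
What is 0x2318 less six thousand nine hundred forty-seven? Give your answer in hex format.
Convert 0x2318 (hexadecimal) → 2×4096 + 3×256 + 1×16 + 8 = 8984 (decimal)
Convert six thousand nine hundred forty-seven (English words) → 6×1000 + 9×100 + 47 = 6947 (decimal)
Compute 8984 - 6947 = 2037
Convert 2037 (decimal) → 2037 = 7×256 + 15×16 + 5 → 0x7F5 (hexadecimal)
0x7F5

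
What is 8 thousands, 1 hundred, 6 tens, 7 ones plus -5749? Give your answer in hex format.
Convert 8 thousands, 1 hundred, 6 tens, 7 ones (place-value notation) → 8×1000 + 1×100 + 6×10 + 7 = 8167 (decimal)
Compute 8167 + -5749 = 2418
Convert 2418 (decimal) → 2418 = 9×256 + 7×16 + 2 → 0x972 (hexadecimal)
0x972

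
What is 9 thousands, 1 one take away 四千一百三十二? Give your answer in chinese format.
Convert 9 thousands, 1 one (place-value notation) → 9×1000 + 1 = 9001 (decimal)
Convert 四千一百三十二 (Chinese numeral) → 4×1000 + 1×100 + 3×10 + 2 = 4132 (decimal)
Compute 9001 - 4132 = 4869
Convert 4869 (decimal) → 4869 = 4×1000 + 8×100 + 6×10 + 9 → 四千八百六十九 (Chinese numeral)
四千八百六十九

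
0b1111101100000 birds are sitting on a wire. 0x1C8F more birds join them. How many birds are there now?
Convert 0b1111101100000 (binary) → 4096 + 2048 + 1024 + 512 + 256 + 64 + 32 = 8032 (decimal)
Convert 0x1C8F (hexadecimal) → 1×4096 + 12×256 + 8×16 + 15 = 7311 (decimal)
Compute 8032 + 7311 = 15343
15343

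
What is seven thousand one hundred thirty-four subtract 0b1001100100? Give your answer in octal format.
Convert seven thousand one hundred thirty-four (English words) → 7×1000 + 1×100 + 34 = 7134 (decimal)
Convert 0b1001100100 (binary) → 512 + 64 + 32 + 4 = 612 (decimal)
Compute 7134 - 612 = 6522
Convert 6522 (decimal) → 6522 = 1×4096 + 4×512 + 5×64 + 7×8 + 2 → 0o14572 (octal)
0o14572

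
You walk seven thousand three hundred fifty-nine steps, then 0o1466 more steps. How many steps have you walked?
Convert seven thousand three hundred fifty-nine (English words) → 7×1000 + 3×100 + 59 = 7359 (decimal)
Convert 0o1466 (octal) → 1×512 + 4×64 + 6×8 + 6 = 822 (decimal)
Compute 7359 + 822 = 8181
8181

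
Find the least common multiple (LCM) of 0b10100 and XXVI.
Convert 0b10100 (binary) → 16 + 4 = 20 (decimal)
Convert XXVI (Roman numeral) → 10 + 10 + 5 + 1 = 26 (decimal)
Compute lcm(20, 26) = 260
260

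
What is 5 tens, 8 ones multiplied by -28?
Convert 5 tens, 8 ones (place-value notation) → 5×10 + 8 = 58 (decimal)
Compute 58 × -28 = -1624
-1624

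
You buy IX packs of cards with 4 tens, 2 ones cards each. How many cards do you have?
Convert 4 tens, 2 ones (place-value notation) → 4×10 + 2 = 42 (decimal)
Convert IX (Roman numeral) → 9 (decimal)
Compute 42 × 9 = 378
378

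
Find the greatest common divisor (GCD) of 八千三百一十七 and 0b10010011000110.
Convert 八千三百一十七 (Chinese numeral) → 8×1000 + 3×100 + 1×10 + 7 = 8317 (decimal)
Convert 0b10010011000110 (binary) → 8192 + 1024 + 128 + 64 + 4 + 2 = 9414 (decimal)
Compute gcd(8317, 9414) = 1
1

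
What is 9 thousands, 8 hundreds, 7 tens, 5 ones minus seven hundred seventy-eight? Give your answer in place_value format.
Convert 9 thousands, 8 hundreds, 7 tens, 5 ones (place-value notation) → 9×1000 + 8×100 + 7×10 + 5 = 9875 (decimal)
Convert seven hundred seventy-eight (English words) → 7×100 + 78 = 778 (decimal)
Compute 9875 - 778 = 9097
Convert 9097 (decimal) → 9097 = 9×1000 + 9×10 + 7 → 9 thousands, 9 tens, 7 ones (place-value notation)
9 thousands, 9 tens, 7 ones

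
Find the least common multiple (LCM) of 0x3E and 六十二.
Convert 0x3E (hexadecimal) → 3×16 + 14 = 62 (decimal)
Convert 六十二 (Chinese numeral) → 6×10 + 2 = 62 (decimal)
Compute lcm(62, 62) = 62
62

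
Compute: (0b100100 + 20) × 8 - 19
Convert 0b100100 (binary) → 32 + 4 = 36 (decimal)
Expression in decimal: (36 + 20) × 8 - 19
Parentheses first: 36 + 20 = 56
Multiply: 56 × 8 = 448
Subtract: 448 - 19 = 429
429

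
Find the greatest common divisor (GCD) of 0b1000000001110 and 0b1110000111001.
Convert 0b1000000001110 (binary) → 4096 + 8 + 4 + 2 = 4110 (decimal)
Convert 0b1110000111001 (binary) → 4096 + 2048 + 1024 + 32 + 16 + 8 + 1 = 7225 (decimal)
Compute gcd(4110, 7225) = 5
5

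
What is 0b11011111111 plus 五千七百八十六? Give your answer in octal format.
Convert 0b11011111111 (binary) → 1024 + 512 + 128 + 64 + 32 + 16 + 8 + 4 + 2 + 1 = 1791 (decimal)
Convert 五千七百八十六 (Chinese numeral) → 5×1000 + 7×100 + 8×10 + 6 = 5786 (decimal)
Compute 1791 + 5786 = 7577
Convert 7577 (decimal) → 7577 = 1×4096 + 6×512 + 6×64 + 3×8 + 1 → 0o16631 (octal)
0o16631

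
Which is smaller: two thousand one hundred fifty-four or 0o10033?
Convert two thousand one hundred fifty-four (English words) → 2×1000 + 1×100 + 54 = 2154 (decimal)
Convert 0o10033 (octal) → 1×4096 + 3×8 + 3 = 4123 (decimal)
Compare 2154 vs 4123: smaller = 2154
2154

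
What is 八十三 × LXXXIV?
Convert 八十三 (Chinese numeral) → 8×10 + 3 = 83 (decimal)
Convert LXXXIV (Roman numeral) → 50 + 10 + 10 + 10 + 4 = 84 (decimal)
Compute 83 × 84 = 6972
6972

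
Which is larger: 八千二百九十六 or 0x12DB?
Convert 八千二百九十六 (Chinese numeral) → 8×1000 + 2×100 + 9×10 + 6 = 8296 (decimal)
Convert 0x12DB (hexadecimal) → 1×4096 + 2×256 + 13×16 + 11 = 4827 (decimal)
Compare 8296 vs 4827: larger = 8296
8296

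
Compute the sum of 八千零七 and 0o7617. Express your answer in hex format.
Convert 八千零七 (Chinese numeral) → 8×1000 + 7 = 8007 (decimal)
Convert 0o7617 (octal) → 7×512 + 6×64 + 1×8 + 7 = 3983 (decimal)
Compute 8007 + 3983 = 11990
Convert 11990 (decimal) → 11990 = 2×4096 + 14×256 + 13×16 + 6 → 0x2ED6 (hexadecimal)
0x2ED6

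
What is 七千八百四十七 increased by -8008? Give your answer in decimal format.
Convert 七千八百四十七 (Chinese numeral) → 7×1000 + 8×100 + 4×10 + 7 = 7847 (decimal)
Compute 7847 + -8008 = -161
-161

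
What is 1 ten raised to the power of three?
Convert 1 ten (place-value notation) → 1×10 = 10 (decimal)
Convert three (English words) → 3 (decimal)
Compute 10 ^ 3 = 1000
1000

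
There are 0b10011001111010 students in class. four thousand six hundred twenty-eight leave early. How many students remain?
Convert 0b10011001111010 (binary) → 8192 + 1024 + 512 + 64 + 32 + 16 + 8 + 2 = 9850 (decimal)
Convert four thousand six hundred twenty-eight (English words) → 4×1000 + 6×100 + 28 = 4628 (decimal)
Compute 9850 - 4628 = 5222
5222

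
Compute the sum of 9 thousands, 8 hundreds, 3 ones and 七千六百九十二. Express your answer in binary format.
Convert 9 thousands, 8 hundreds, 3 ones (place-value notation) → 9×1000 + 8×100 + 3 = 9803 (decimal)
Convert 七千六百九十二 (Chinese numeral) → 7×1000 + 6×100 + 9×10 + 2 = 7692 (decimal)
Compute 9803 + 7692 = 17495
Convert 17495 (decimal) → 17495 = 16384 + 1024 + 64 + 16 + 4 + 2 + 1 → 0b100010001010111 (binary)
0b100010001010111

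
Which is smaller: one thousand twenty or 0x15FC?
Convert one thousand twenty (English words) → 1×1000 + 20 = 1020 (decimal)
Convert 0x15FC (hexadecimal) → 1×4096 + 5×256 + 15×16 + 12 = 5628 (decimal)
Compare 1020 vs 5628: smaller = 1020
1020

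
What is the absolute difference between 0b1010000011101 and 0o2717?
Convert 0b1010000011101 (binary) → 4096 + 1024 + 16 + 8 + 4 + 1 = 5149 (decimal)
Convert 0o2717 (octal) → 2×512 + 7×64 + 1×8 + 7 = 1487 (decimal)
Compute |5149 - 1487| = 3662
3662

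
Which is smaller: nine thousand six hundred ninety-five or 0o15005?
Convert nine thousand six hundred ninety-five (English words) → 9×1000 + 6×100 + 95 = 9695 (decimal)
Convert 0o15005 (octal) → 1×4096 + 5×512 + 5 = 6661 (decimal)
Compare 9695 vs 6661: smaller = 6661
6661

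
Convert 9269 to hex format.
Convert 9269 (decimal) → 9269 = 2×4096 + 4×256 + 3×16 + 5 → 0x2435 (hexadecimal)
0x2435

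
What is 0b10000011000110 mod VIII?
Convert 0b10000011000110 (binary) → 8192 + 128 + 64 + 4 + 2 = 8390 (decimal)
Convert VIII (Roman numeral) → 5 + 1 + 1 + 1 = 8 (decimal)
Compute 8390 mod 8 = 6
6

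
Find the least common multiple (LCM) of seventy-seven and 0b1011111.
Convert seventy-seven (English words) → 77 (decimal)
Convert 0b1011111 (binary) → 64 + 16 + 8 + 4 + 2 + 1 = 95 (decimal)
Compute lcm(77, 95) = 7315
7315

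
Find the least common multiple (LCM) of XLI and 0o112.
Convert XLI (Roman numeral) → 40 + 1 = 41 (decimal)
Convert 0o112 (octal) → 1×64 + 1×8 + 2 = 74 (decimal)
Compute lcm(41, 74) = 3034
3034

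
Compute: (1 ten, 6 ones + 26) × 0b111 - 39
Convert 1 ten, 6 ones (place-value notation) → 1×10 + 6 = 16 (decimal)
Convert 0b111 (binary) → 4 + 2 + 1 = 7 (decimal)
Expression in decimal: (16 + 26) × 7 - 39
Parentheses first: 16 + 26 = 42
Multiply: 42 × 7 = 294
Subtract: 294 - 39 = 255
255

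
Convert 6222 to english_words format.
Convert 6222 (decimal) → 6222 = 6×1000 + 2×100 + 22 → six thousand two hundred twenty-two (English words)
six thousand two hundred twenty-two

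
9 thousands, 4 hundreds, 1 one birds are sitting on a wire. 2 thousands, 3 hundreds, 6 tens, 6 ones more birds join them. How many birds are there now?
Convert 9 thousands, 4 hundreds, 1 one (place-value notation) → 9×1000 + 4×100 + 1 = 9401 (decimal)
Convert 2 thousands, 3 hundreds, 6 tens, 6 ones (place-value notation) → 2×1000 + 3×100 + 6×10 + 6 = 2366 (decimal)
Compute 9401 + 2366 = 11767
11767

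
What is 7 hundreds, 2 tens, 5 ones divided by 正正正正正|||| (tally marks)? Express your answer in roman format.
Convert 7 hundreds, 2 tens, 5 ones (place-value notation) → 7×100 + 2×10 + 5 = 725 (decimal)
Convert 正正正正正|||| (tally marks) → 5 + 5 + 5 + 5 + 5 + 4 = 29 (decimal)
Compute 725 ÷ 29 = 25
Convert 25 (decimal) → 25 = 10 + 10 + 5 → XXV (Roman numeral)
XXV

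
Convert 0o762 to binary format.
Convert 0o762 (octal) → 7×64 + 6×8 + 2 = 498 (decimal)
Convert 498 (decimal) → 498 = 256 + 128 + 64 + 32 + 16 + 2 → 0b111110010 (binary)
0b111110010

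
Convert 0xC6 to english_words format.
Convert 0xC6 (hexadecimal) → 12×16 + 6 = 198 (decimal)
Convert 198 (decimal) → 198 = 1×100 + 98 → one hundred ninety-eight (English words)
one hundred ninety-eight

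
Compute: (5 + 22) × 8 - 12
Parentheses first: 5 + 22 = 27
Multiply: 27 × 8 = 216
Subtract: 216 - 12 = 204
204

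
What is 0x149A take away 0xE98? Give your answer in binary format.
Convert 0x149A (hexadecimal) → 1×4096 + 4×256 + 9×16 + 10 = 5274 (decimal)
Convert 0xE98 (hexadecimal) → 14×256 + 9×16 + 8 = 3736 (decimal)
Compute 5274 - 3736 = 1538
Convert 1538 (decimal) → 1538 = 1024 + 512 + 2 → 0b11000000010 (binary)
0b11000000010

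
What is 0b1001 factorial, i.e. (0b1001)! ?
Convert 0b1001 (binary) → 8 + 1 = 9 (decimal)
Compute 9! = 362880
362880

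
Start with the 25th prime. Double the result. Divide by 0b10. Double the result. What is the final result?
Convert the 25th prime (prime index) → 97 (decimal)
Start: 97
97 × 2 = 194
Convert 0b10 (binary) → 2 (decimal)
194 ÷ 2 = 97
97 × 2 = 194
194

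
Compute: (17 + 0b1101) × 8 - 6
Convert 0b1101 (binary) → 8 + 4 + 1 = 13 (decimal)
Expression in decimal: (17 + 13) × 8 - 6
Parentheses first: 17 + 13 = 30
Multiply: 30 × 8 = 240
Subtract: 240 - 6 = 234
234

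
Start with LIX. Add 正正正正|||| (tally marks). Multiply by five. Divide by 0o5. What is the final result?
Convert LIX (Roman numeral) → 50 + 9 = 59 (decimal)
Start: 59
Convert 正正正正|||| (tally marks) → 5 + 5 + 5 + 5 + 4 = 24 (decimal)
59 + 24 = 83
Convert five (English words) → 5 (decimal)
83 × 5 = 415
Convert 0o5 (octal) → 5 (decimal)
415 ÷ 5 = 83
83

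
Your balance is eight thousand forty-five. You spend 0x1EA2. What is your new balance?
Convert eight thousand forty-five (English words) → 8×1000 + 45 = 8045 (decimal)
Convert 0x1EA2 (hexadecimal) → 1×4096 + 14×256 + 10×16 + 2 = 7842 (decimal)
Compute 8045 - 7842 = 203
203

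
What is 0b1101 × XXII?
Convert 0b1101 (binary) → 8 + 4 + 1 = 13 (decimal)
Convert XXII (Roman numeral) → 10 + 10 + 1 + 1 = 22 (decimal)
Compute 13 × 22 = 286
286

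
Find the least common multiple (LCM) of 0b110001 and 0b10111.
Convert 0b110001 (binary) → 32 + 16 + 1 = 49 (decimal)
Convert 0b10111 (binary) → 16 + 4 + 2 + 1 = 23 (decimal)
Compute lcm(49, 23) = 1127
1127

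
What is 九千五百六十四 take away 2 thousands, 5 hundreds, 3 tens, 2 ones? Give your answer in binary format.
Convert 九千五百六十四 (Chinese numeral) → 9×1000 + 5×100 + 6×10 + 4 = 9564 (decimal)
Convert 2 thousands, 5 hundreds, 3 tens, 2 ones (place-value notation) → 2×1000 + 5×100 + 3×10 + 2 = 2532 (decimal)
Compute 9564 - 2532 = 7032
Convert 7032 (decimal) → 7032 = 4096 + 2048 + 512 + 256 + 64 + 32 + 16 + 8 → 0b1101101111000 (binary)
0b1101101111000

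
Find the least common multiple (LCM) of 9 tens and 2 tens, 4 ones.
Convert 9 tens (place-value notation) → 9×10 = 90 (decimal)
Convert 2 tens, 4 ones (place-value notation) → 2×10 + 4 = 24 (decimal)
Compute lcm(90, 24) = 360
360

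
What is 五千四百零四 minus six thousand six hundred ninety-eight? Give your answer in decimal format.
Convert 五千四百零四 (Chinese numeral) → 5×1000 + 4×100 + 4 = 5404 (decimal)
Convert six thousand six hundred ninety-eight (English words) → 6×1000 + 6×100 + 98 = 6698 (decimal)
Compute 5404 - 6698 = -1294
-1294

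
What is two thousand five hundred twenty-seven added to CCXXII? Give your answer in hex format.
Convert two thousand five hundred twenty-seven (English words) → 2×1000 + 5×100 + 27 = 2527 (decimal)
Convert CCXXII (Roman numeral) → 100 + 100 + 10 + 10 + 1 + 1 = 222 (decimal)
Compute 2527 + 222 = 2749
Convert 2749 (decimal) → 2749 = 10×256 + 11×16 + 13 → 0xABD (hexadecimal)
0xABD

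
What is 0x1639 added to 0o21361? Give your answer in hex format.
Convert 0x1639 (hexadecimal) → 1×4096 + 6×256 + 3×16 + 9 = 5689 (decimal)
Convert 0o21361 (octal) → 2×4096 + 1×512 + 3×64 + 6×8 + 1 = 8945 (decimal)
Compute 5689 + 8945 = 14634
Convert 14634 (decimal) → 14634 = 3×4096 + 9×256 + 2×16 + 10 → 0x392A (hexadecimal)
0x392A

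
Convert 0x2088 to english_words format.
Convert 0x2088 (hexadecimal) → 2×4096 + 8×16 + 8 = 8328 (decimal)
Convert 8328 (decimal) → 8328 = 8×1000 + 3×100 + 28 → eight thousand three hundred twenty-eight (English words)
eight thousand three hundred twenty-eight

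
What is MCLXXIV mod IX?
Convert MCLXXIV (Roman numeral) → 1000 + 100 + 50 + 10 + 10 + 4 = 1174 (decimal)
Convert IX (Roman numeral) → 9 (decimal)
Compute 1174 mod 9 = 4
4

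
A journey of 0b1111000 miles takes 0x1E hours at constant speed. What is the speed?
Convert 0b1111000 (binary) → 64 + 32 + 16 + 8 = 120 (decimal)
Convert 0x1E (hexadecimal) → 1×16 + 14 = 30 (decimal)
Compute 120 ÷ 30 = 4
4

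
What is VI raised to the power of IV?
Convert VI (Roman numeral) → 5 + 1 = 6 (decimal)
Convert IV (Roman numeral) → 4 (decimal)
Compute 6 ^ 4 = 1296
1296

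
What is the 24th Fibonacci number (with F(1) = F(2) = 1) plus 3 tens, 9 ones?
The 24th Fibonacci number (with F(1) = F(2) = 1) = 46368
Convert 3 tens, 9 ones (place-value notation) → 3×10 + 9 = 39 (decimal)
Compute 46368 + 39 = 46407
46407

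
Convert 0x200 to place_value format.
Convert 0x200 (hexadecimal) → 2×256 = 512 (decimal)
Convert 512 (decimal) → 512 = 5×100 + 1×10 + 2 → 5 hundreds, 1 ten, 2 ones (place-value notation)
5 hundreds, 1 ten, 2 ones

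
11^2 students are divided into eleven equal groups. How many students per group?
Convert 11^2 (power) → 121 (decimal)
Convert eleven (English words) → 11 (decimal)
Compute 121 ÷ 11 = 11
11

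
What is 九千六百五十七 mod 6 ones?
Convert 九千六百五十七 (Chinese numeral) → 9×1000 + 6×100 + 5×10 + 7 = 9657 (decimal)
Convert 6 ones (place-value notation) → 6 (decimal)
Compute 9657 mod 6 = 3
3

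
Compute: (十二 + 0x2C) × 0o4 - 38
Convert 十二 (Chinese numeral) → 1×10 + 2 = 12 (decimal)
Convert 0x2C (hexadecimal) → 2×16 + 12 = 44 (decimal)
Convert 0o4 (octal) → 4 (decimal)
Expression in decimal: (12 + 44) × 4 - 38
Parentheses first: 12 + 44 = 56
Multiply: 56 × 4 = 224
Subtract: 224 - 38 = 186
186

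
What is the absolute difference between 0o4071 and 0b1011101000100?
Convert 0o4071 (octal) → 4×512 + 7×8 + 1 = 2105 (decimal)
Convert 0b1011101000100 (binary) → 4096 + 1024 + 512 + 256 + 64 + 4 = 5956 (decimal)
Compute |2105 - 5956| = 3851
3851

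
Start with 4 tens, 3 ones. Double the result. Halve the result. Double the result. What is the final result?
Convert 4 tens, 3 ones (place-value notation) → 4×10 + 3 = 43 (decimal)
Start: 43
43 × 2 = 86
86 ÷ 2 = 43
43 × 2 = 86
86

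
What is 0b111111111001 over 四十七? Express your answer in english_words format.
Convert 0b111111111001 (binary) → 2048 + 1024 + 512 + 256 + 128 + 64 + 32 + 16 + 8 + 1 = 4089 (decimal)
Convert 四十七 (Chinese numeral) → 4×10 + 7 = 47 (decimal)
Compute 4089 ÷ 47 = 87
Convert 87 (decimal) → eighty-seven (English words)
eighty-seven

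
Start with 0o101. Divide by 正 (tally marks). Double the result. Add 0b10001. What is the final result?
Convert 0o101 (octal) → 1×64 + 1 = 65 (decimal)
Start: 65
Convert 正 (tally marks) → 5 (decimal)
65 ÷ 5 = 13
13 × 2 = 26
Convert 0b10001 (binary) → 16 + 1 = 17 (decimal)
26 + 17 = 43
43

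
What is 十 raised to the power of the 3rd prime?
Convert 十 (Chinese numeral) → 1×10 = 10 (decimal)
Convert the 3rd prime (prime index) → 5 (decimal)
Compute 10 ^ 5 = 100000
100000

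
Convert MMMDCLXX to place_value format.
Convert MMMDCLXX (Roman numeral) → 1000 + 1000 + 1000 + 500 + 100 + 50 + 10 + 10 = 3670 (decimal)
Convert 3670 (decimal) → 3670 = 3×1000 + 6×100 + 7×10 → 3 thousands, 6 hundreds, 7 tens (place-value notation)
3 thousands, 6 hundreds, 7 tens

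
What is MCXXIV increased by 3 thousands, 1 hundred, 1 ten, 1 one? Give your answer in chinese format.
Convert MCXXIV (Roman numeral) → 1000 + 100 + 10 + 10 + 4 = 1124 (decimal)
Convert 3 thousands, 1 hundred, 1 ten, 1 one (place-value notation) → 3×1000 + 1×100 + 1×10 + 1 = 3111 (decimal)
Compute 1124 + 3111 = 4235
Convert 4235 (decimal) → 4235 = 4×1000 + 2×100 + 3×10 + 5 → 四千二百三十五 (Chinese numeral)
四千二百三十五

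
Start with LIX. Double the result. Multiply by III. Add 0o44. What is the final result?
Convert LIX (Roman numeral) → 50 + 9 = 59 (decimal)
Start: 59
59 × 2 = 118
Convert III (Roman numeral) → 1 + 1 + 1 = 3 (decimal)
118 × 3 = 354
Convert 0o44 (octal) → 4×8 + 4 = 36 (decimal)
354 + 36 = 390
390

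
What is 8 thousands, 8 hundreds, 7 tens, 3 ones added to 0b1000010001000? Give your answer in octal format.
Convert 8 thousands, 8 hundreds, 7 tens, 3 ones (place-value notation) → 8×1000 + 8×100 + 7×10 + 3 = 8873 (decimal)
Convert 0b1000010001000 (binary) → 4096 + 128 + 8 = 4232 (decimal)
Compute 8873 + 4232 = 13105
Convert 13105 (decimal) → 13105 = 3×4096 + 1×512 + 4×64 + 6×8 + 1 → 0o31461 (octal)
0o31461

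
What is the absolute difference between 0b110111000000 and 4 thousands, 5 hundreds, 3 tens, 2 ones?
Convert 0b110111000000 (binary) → 2048 + 1024 + 256 + 128 + 64 = 3520 (decimal)
Convert 4 thousands, 5 hundreds, 3 tens, 2 ones (place-value notation) → 4×1000 + 5×100 + 3×10 + 2 = 4532 (decimal)
Compute |3520 - 4532| = 1012
1012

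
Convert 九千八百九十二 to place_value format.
Convert 九千八百九十二 (Chinese numeral) → 9×1000 + 8×100 + 9×10 + 2 = 9892 (decimal)
Convert 9892 (decimal) → 9892 = 9×1000 + 8×100 + 9×10 + 2 → 9 thousands, 8 hundreds, 9 tens, 2 ones (place-value notation)
9 thousands, 8 hundreds, 9 tens, 2 ones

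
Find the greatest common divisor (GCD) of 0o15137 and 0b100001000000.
Convert 0o15137 (octal) → 1×4096 + 5×512 + 1×64 + 3×8 + 7 = 6751 (decimal)
Convert 0b100001000000 (binary) → 2048 + 64 = 2112 (decimal)
Compute gcd(6751, 2112) = 1
1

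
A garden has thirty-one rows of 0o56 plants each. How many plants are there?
Convert 0o56 (octal) → 5×8 + 6 = 46 (decimal)
Convert thirty-one (English words) → 31 (decimal)
Compute 46 × 31 = 1426
1426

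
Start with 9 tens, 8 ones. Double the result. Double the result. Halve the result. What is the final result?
Convert 9 tens, 8 ones (place-value notation) → 9×10 + 8 = 98 (decimal)
Start: 98
98 × 2 = 196
196 × 2 = 392
392 ÷ 2 = 196
196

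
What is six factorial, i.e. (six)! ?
Convert six (English words) → 6 (decimal)
Compute 6! = 720
720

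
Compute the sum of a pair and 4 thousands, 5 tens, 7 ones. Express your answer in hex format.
Convert a pair (colloquial) → 2 (decimal)
Convert 4 thousands, 5 tens, 7 ones (place-value notation) → 4×1000 + 5×10 + 7 = 4057 (decimal)
Compute 2 + 4057 = 4059
Convert 4059 (decimal) → 4059 = 15×256 + 13×16 + 11 → 0xFDB (hexadecimal)
0xFDB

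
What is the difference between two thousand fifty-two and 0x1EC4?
Convert two thousand fifty-two (English words) → 2×1000 + 52 = 2052 (decimal)
Convert 0x1EC4 (hexadecimal) → 1×4096 + 14×256 + 12×16 + 4 = 7876 (decimal)
Difference: |2052 - 7876| = 5824
5824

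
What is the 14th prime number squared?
The 14th prime number = 43
Compute 43² = 43 × 43 = 1849
1849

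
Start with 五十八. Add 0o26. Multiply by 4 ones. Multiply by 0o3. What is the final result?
Convert 五十八 (Chinese numeral) → 5×10 + 8 = 58 (decimal)
Start: 58
Convert 0o26 (octal) → 2×8 + 6 = 22 (decimal)
58 + 22 = 80
Convert 4 ones (place-value notation) → 4 (decimal)
80 × 4 = 320
Convert 0o3 (octal) → 3 (decimal)
320 × 3 = 960
960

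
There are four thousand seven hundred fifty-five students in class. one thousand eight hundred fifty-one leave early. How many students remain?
Convert four thousand seven hundred fifty-five (English words) → 4×1000 + 7×100 + 55 = 4755 (decimal)
Convert one thousand eight hundred fifty-one (English words) → 1×1000 + 8×100 + 51 = 1851 (decimal)
Compute 4755 - 1851 = 2904
2904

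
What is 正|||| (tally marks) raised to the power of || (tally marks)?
Convert 正|||| (tally marks) → 5 + 4 = 9 (decimal)
Convert || (tally marks) → 2 (decimal)
Compute 9 ^ 2 = 81
81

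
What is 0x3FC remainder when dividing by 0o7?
Convert 0x3FC (hexadecimal) → 3×256 + 15×16 + 12 = 1020 (decimal)
Convert 0o7 (octal) → 7 (decimal)
Compute 1020 mod 7 = 5
5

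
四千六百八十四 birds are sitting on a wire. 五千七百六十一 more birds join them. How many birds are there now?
Convert 四千六百八十四 (Chinese numeral) → 4×1000 + 6×100 + 8×10 + 4 = 4684 (decimal)
Convert 五千七百六十一 (Chinese numeral) → 5×1000 + 7×100 + 6×10 + 1 = 5761 (decimal)
Compute 4684 + 5761 = 10445
10445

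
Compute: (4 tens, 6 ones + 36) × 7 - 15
Convert 4 tens, 6 ones (place-value notation) → 4×10 + 6 = 46 (decimal)
Expression in decimal: (46 + 36) × 7 - 15
Parentheses first: 46 + 36 = 82
Multiply: 82 × 7 = 574
Subtract: 574 - 15 = 559
559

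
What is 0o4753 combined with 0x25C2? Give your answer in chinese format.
Convert 0o4753 (octal) → 4×512 + 7×64 + 5×8 + 3 = 2539 (decimal)
Convert 0x25C2 (hexadecimal) → 2×4096 + 5×256 + 12×16 + 2 = 9666 (decimal)
Compute 2539 + 9666 = 12205
Convert 12205 (decimal) → 12205 = 1×10000 + 2×1000 + 2×100 + 5 → 一万二千二百零五 (Chinese numeral)
一万二千二百零五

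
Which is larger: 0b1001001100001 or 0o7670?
Convert 0b1001001100001 (binary) → 4096 + 512 + 64 + 32 + 1 = 4705 (decimal)
Convert 0o7670 (octal) → 7×512 + 6×64 + 7×8 = 4024 (decimal)
Compare 4705 vs 4024: larger = 4705
4705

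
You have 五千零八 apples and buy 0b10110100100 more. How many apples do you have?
Convert 五千零八 (Chinese numeral) → 5×1000 + 8 = 5008 (decimal)
Convert 0b10110100100 (binary) → 1024 + 256 + 128 + 32 + 4 = 1444 (decimal)
Compute 5008 + 1444 = 6452
6452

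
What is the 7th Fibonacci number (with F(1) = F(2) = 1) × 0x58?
Convert the 7th Fibonacci number (with F(1) = F(2) = 1) (Fibonacci index) → 1, 1, 2, 3, 5, 8, 13 → 13 (decimal)
Convert 0x58 (hexadecimal) → 5×16 + 8 = 88 (decimal)
Compute 13 × 88 = 1144
1144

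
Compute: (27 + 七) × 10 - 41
Convert 七 (Chinese numeral) → 7 (decimal)
Expression in decimal: (27 + 7) × 10 - 41
Parentheses first: 27 + 7 = 34
Multiply: 34 × 10 = 340
Subtract: 340 - 41 = 299
299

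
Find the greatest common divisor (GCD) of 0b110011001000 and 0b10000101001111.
Convert 0b110011001000 (binary) → 2048 + 1024 + 128 + 64 + 8 = 3272 (decimal)
Convert 0b10000101001111 (binary) → 8192 + 256 + 64 + 8 + 4 + 2 + 1 = 8527 (decimal)
Compute gcd(3272, 8527) = 1
1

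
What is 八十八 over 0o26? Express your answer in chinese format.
Convert 八十八 (Chinese numeral) → 8×10 + 8 = 88 (decimal)
Convert 0o26 (octal) → 2×8 + 6 = 22 (decimal)
Compute 88 ÷ 22 = 4
Convert 4 (decimal) → 四 (Chinese numeral)
四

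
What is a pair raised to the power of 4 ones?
Convert a pair (colloquial) → 2 (decimal)
Convert 4 ones (place-value notation) → 4 (decimal)
Compute 2 ^ 4 = 16
16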